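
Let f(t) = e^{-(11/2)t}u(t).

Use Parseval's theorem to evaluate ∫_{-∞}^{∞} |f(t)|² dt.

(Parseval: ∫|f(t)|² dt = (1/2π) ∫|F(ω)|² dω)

∫|f(t)|² dt = \frac{1}{11}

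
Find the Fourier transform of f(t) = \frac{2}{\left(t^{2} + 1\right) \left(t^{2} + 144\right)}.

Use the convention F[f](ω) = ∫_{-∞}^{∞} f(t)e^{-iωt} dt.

F(ω) = \frac{\pi \left(12 e^{11 \left|{\omega}\right|} - 1\right) e^{- 12 \left|{\omega}\right|}}{858}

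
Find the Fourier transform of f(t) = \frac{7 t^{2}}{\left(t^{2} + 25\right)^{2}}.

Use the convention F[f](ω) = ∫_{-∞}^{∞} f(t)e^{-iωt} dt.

F(ω) = \frac{7 \pi \left(1 - 5 \left|{\omega}\right|\right) e^{- 5 \left|{\omega}\right|}}{10}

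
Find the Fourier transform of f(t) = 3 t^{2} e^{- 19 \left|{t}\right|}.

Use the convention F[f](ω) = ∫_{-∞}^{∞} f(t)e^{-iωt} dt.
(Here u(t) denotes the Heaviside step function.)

F(ω) = \frac{228 \left(361 - 3 \omega^{2}\right)}{\left(\omega^{2} + 361\right)^{3}}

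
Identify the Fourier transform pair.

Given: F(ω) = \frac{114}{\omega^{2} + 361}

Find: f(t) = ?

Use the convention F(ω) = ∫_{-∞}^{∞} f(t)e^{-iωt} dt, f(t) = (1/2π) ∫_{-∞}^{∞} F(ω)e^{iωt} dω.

f(t) = 3 e^{- 19 \left|{t}\right|}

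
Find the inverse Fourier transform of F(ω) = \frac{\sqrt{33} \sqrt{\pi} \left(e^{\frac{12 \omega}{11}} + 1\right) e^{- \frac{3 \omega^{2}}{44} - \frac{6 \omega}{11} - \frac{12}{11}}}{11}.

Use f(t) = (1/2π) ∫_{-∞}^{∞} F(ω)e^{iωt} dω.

f(t) = 2 e^{- \frac{11 t^{2}}{3}} \cos{\left(4 t \right)}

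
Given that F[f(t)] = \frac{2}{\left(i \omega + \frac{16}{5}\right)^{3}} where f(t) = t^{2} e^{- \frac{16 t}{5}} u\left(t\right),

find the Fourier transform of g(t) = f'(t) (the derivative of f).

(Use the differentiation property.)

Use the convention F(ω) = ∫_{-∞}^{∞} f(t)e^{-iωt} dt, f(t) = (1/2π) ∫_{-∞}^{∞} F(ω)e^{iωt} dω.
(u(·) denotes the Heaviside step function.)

F[g](ω) = \frac{250 i \omega}{\left(5 i \omega + 16\right)^{3}}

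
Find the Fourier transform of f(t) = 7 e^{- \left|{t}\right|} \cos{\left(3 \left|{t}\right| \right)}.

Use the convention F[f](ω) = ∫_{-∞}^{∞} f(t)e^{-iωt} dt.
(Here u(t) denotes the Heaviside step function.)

F(ω) = \frac{14 \left(\omega^{2} + 10\right)}{\omega^{4} - 16 \omega^{2} + 100}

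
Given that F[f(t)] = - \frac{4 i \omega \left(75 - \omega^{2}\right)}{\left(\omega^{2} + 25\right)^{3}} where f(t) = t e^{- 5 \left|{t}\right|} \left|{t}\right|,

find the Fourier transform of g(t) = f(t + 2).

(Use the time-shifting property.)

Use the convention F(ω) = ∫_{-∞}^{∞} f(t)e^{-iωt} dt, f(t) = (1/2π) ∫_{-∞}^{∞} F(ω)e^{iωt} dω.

F[g](ω) = \frac{4 i \omega \left(\omega^{2} - 75\right) e^{2 i \omega}}{\left(\omega^{2} + 25\right)^{3}}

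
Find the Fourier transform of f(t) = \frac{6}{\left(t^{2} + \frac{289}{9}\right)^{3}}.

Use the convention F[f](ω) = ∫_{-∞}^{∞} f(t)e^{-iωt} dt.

F(ω) = \frac{81 \pi \left(289 \omega^{2} + 153 \left|{\omega}\right| + 27\right) e^{- \frac{17 \left|{\omega}\right|}{3}}}{5679428}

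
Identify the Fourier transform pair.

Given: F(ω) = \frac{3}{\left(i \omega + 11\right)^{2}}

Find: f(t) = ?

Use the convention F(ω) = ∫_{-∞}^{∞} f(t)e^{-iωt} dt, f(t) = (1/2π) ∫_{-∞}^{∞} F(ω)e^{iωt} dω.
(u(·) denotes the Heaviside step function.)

f(t) = 3 t e^{- 11 t} u\left(t\right)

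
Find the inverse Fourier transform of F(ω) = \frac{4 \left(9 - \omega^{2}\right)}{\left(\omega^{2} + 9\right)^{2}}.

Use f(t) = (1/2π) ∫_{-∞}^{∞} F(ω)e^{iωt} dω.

f(t) = 2 e^{- 3 \left|{t}\right|} \left|{t}\right|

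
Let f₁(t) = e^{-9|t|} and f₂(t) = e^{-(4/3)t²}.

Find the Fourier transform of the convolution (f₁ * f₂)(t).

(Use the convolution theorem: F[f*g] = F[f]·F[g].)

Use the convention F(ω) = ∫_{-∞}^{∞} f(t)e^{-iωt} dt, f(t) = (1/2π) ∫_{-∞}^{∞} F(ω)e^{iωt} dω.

F[f₁*f₂](ω) = \frac{9 \sqrt{3} \sqrt{\pi} e^{- \frac{3 \omega^{2}}{16}}}{\omega^{2} + 81}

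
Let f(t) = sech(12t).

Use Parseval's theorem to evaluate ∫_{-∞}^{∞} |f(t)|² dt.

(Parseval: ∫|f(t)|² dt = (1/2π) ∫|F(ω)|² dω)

∫|f(t)|² dt = \frac{1}{6}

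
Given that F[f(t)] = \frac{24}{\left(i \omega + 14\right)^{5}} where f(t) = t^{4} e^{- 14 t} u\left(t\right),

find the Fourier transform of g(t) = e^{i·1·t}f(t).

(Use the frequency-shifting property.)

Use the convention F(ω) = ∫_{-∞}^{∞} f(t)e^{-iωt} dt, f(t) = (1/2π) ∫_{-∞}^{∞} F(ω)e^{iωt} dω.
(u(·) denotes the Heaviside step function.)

F[g](ω) = \frac{24}{\left(i \left(\omega - 1\right) + 14\right)^{5}}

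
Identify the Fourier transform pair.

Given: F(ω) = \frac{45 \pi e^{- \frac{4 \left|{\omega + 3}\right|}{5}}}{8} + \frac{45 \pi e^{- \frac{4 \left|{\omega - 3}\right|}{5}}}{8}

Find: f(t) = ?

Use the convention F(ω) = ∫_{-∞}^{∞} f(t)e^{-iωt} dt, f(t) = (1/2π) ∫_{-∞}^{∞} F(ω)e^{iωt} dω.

f(t) = \frac{9 \cos{\left(3 t \right)}}{t^{2} + \frac{16}{25}}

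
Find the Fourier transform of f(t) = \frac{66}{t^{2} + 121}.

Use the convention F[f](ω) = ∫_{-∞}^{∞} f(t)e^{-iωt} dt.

F(ω) = 6 \pi e^{- 11 \left|{\omega}\right|}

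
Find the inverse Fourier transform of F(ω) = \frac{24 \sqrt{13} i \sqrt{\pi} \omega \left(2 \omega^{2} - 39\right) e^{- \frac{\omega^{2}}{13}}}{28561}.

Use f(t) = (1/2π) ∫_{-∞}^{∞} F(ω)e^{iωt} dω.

f(t) = 3 t^{3} e^{- \frac{13 t^{2}}{4}}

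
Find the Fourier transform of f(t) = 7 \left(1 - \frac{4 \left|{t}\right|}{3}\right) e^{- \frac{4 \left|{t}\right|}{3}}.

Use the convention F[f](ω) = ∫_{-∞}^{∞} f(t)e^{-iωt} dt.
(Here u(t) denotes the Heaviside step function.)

F(ω) = \frac{3024 \omega^{2}}{\left(9 \omega^{2} + 16\right)^{2}}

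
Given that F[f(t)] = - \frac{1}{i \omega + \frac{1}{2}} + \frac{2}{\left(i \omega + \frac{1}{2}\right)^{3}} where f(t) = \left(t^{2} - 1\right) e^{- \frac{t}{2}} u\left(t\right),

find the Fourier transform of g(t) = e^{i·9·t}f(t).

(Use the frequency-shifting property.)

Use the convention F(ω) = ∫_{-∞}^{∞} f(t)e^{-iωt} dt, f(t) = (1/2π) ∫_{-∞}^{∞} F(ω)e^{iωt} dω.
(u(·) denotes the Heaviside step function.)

F[g](ω) = \frac{2 \left(16 i \left(\omega - 9\right) - \left(2 i \left(\omega - 9\right) + 1\right)^{3} + 8\right)}{\left(2 i \left(\omega - 9\right) + 1\right)^{4}}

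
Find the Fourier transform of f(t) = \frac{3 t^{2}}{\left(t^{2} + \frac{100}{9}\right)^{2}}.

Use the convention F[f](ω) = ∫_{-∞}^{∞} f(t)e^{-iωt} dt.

F(ω) = \frac{3 \pi \left(3 - 10 \left|{\omega}\right|\right) e^{- \frac{10 \left|{\omega}\right|}{3}}}{20}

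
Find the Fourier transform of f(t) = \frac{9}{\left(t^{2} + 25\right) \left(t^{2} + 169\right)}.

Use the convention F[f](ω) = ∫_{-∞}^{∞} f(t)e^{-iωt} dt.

F(ω) = \frac{\pi \left(13 e^{8 \left|{\omega}\right|} - 5\right) e^{- 13 \left|{\omega}\right|}}{1040}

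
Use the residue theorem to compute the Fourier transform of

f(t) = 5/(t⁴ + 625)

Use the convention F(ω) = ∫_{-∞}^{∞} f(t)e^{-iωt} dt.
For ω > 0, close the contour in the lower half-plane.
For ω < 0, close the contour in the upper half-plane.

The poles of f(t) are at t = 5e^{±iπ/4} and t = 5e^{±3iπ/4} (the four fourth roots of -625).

Let g(z) = f(z)e^{-iωz}; for large |z| the factor e^{-iωz} decays in the lower half-plane when ω > 0 and in the upper half-plane when ω < 0.

Case ω > 0 (lower half-plane, clockwise contour ⇒ F(ω) = -2πi·ΣRes):
  Res_{z = - \frac{5 \sqrt{2}}{2} - \frac{5 \sqrt{2} i}{2}} g(z) = \frac{\sqrt{2} i \left(1 - i\right) e^{\frac{5 \sqrt{2} \omega \left(-1 + i\right)}{2}}}{200}
  Res_{z = \frac{5 \sqrt{2}}{2} - \frac{5 \sqrt{2} i}{2}} g(z) = \frac{\sqrt{2} i \left(1 + i\right) e^{- \frac{5 \sqrt{2} \omega \left(1 + i\right)}{2}}}{200}
  F(ω) = -2πi·ΣRes = \frac{\sqrt{2} \pi \left(1 - i\right) \left(e^{5 \sqrt{2} i \omega} + i\right) e^{- \frac{5 \sqrt{2} \omega \left(1 + i\right)}{2}}}{100} = \frac{\pi e^{- \frac{5 \sqrt{2} \omega}{2}} \sin{\left(\frac{5 \sqrt{2} \omega}{2} + \frac{\pi}{4} \right)}}{25}

Case ω < 0 (upper half-plane, counterclockwise contour ⇒ F(ω) = +2πi·ΣRes):
  Res_{z = \frac{5 \sqrt{2}}{2} + \frac{5 \sqrt{2} i}{2}} g(z) = \frac{\sqrt{2} i \left(-1 + i\right) e^{\frac{5 \sqrt{2} \omega \left(1 - i\right)}{2}}}{200}
  Res_{z = - \frac{5 \sqrt{2}}{2} + \frac{5 \sqrt{2} i}{2}} g(z) = \frac{\sqrt{2} \left(1 - i\right) e^{\frac{5 \sqrt{2} \omega \left(1 + i\right)}{2}}}{200}
  F(ω) = 2πi·ΣRes = - \frac{\sqrt{2} i \pi \left(i \left(1 - i\right) e^{\frac{5 \sqrt{2} \omega \left(1 - i\right)}{2}} - \left(1 - i\right) e^{\frac{5 \sqrt{2} \omega \left(1 + i\right)}{2}}\right)}{100} = \frac{\pi e^{\frac{5 \sqrt{2} \omega}{2}} \cos{\left(\frac{5 \sqrt{2} \omega}{2} + \frac{\pi}{4} \right)}}{25}

Both cases combine into a single formula in |ω|:

F(ω) = \frac{\pi e^{- \frac{5 \sqrt{2} \left|{\omega}\right|}{2}} \sin{\left(\frac{5 \sqrt{2} \left|{\omega}\right|}{2} + \frac{\pi}{4} \right)}}{25}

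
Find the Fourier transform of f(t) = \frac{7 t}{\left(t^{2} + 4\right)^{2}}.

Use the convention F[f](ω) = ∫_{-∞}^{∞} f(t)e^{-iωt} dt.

F(ω) = - \frac{7 i \pi \omega e^{- 2 \left|{\omega}\right|}}{4}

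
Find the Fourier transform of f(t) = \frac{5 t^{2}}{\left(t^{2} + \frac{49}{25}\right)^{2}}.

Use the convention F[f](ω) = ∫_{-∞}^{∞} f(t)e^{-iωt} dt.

F(ω) = \frac{5 \pi \left(5 - 7 \left|{\omega}\right|\right) e^{- \frac{7 \left|{\omega}\right|}{5}}}{14}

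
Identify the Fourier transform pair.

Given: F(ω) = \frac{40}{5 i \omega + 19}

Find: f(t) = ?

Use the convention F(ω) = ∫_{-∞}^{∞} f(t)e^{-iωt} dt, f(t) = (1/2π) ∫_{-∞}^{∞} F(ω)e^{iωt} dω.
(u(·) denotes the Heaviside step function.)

f(t) = 8 e^{- \frac{19 t}{5}} u\left(t\right)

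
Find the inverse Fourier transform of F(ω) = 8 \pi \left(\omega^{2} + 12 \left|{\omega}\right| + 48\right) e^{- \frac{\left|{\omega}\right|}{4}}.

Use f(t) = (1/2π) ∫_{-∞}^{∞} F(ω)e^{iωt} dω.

f(t) = \frac{1}{\left(t^{2} + \frac{1}{16}\right)^{3}}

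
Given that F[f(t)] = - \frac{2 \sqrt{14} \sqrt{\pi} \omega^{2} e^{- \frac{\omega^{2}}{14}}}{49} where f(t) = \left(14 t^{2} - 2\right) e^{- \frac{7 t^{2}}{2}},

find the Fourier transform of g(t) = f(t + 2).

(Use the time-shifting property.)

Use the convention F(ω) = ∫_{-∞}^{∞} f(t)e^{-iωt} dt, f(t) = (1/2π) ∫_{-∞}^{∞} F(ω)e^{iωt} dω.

F[g](ω) = - \frac{2 \sqrt{14} \sqrt{\pi} \omega^{2} e^{- \frac{\omega \left(\omega - 28 i\right)}{14}}}{49}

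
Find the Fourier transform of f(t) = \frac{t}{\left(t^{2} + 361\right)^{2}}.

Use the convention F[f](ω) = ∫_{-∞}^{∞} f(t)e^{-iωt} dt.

F(ω) = - \frac{i \pi \omega e^{- 19 \left|{\omega}\right|}}{38}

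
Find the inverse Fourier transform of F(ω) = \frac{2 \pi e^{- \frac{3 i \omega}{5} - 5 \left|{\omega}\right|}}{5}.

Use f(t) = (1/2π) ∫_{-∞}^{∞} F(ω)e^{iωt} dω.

f(t) = \frac{2}{\left(t - \frac{3}{5}\right)^{2} + 25}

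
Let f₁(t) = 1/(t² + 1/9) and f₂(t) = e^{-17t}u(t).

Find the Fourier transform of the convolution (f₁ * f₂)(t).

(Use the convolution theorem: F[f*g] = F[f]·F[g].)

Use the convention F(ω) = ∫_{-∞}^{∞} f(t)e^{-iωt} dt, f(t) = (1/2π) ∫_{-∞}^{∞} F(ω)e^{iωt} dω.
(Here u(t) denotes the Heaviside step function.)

F[f₁*f₂](ω) = \frac{3 \pi e^{- \frac{\left|{\omega}\right|}{3}}}{i \omega + 17}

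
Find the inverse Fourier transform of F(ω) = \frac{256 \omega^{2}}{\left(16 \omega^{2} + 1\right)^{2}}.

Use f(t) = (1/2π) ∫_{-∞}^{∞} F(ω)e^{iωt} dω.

f(t) = \left(1 - \frac{\left|{t}\right|}{4}\right) e^{- \frac{\left|{t}\right|}{4}}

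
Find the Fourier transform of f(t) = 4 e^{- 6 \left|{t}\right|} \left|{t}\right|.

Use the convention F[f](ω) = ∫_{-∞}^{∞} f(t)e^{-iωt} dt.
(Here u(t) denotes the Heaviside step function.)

F(ω) = \frac{8 \left(36 - \omega^{2}\right)}{\left(\omega^{2} + 36\right)^{2}}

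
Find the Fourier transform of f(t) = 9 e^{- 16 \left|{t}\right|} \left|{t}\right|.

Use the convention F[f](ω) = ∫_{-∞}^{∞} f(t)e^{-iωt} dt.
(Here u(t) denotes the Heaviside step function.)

F(ω) = \frac{18 \left(256 - \omega^{2}\right)}{\left(\omega^{2} + 256\right)^{2}}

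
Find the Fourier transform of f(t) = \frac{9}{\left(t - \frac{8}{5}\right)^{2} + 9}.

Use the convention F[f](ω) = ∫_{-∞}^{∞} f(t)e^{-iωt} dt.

F(ω) = 3 \pi e^{- \frac{8 i \omega}{5} - 3 \left|{\omega}\right|}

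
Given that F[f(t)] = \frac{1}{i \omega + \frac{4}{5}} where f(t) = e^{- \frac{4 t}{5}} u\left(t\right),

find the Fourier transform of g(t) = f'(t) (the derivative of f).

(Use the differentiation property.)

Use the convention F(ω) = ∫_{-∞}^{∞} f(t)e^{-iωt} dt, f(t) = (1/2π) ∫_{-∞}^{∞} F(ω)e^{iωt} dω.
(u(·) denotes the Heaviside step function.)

F[g](ω) = \frac{5 \omega}{5 \omega - 4 i}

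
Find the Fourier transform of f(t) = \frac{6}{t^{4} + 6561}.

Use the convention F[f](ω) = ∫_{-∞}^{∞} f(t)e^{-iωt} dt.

F(ω) = \frac{2 \pi e^{- \frac{9 \sqrt{2} \left|{\omega}\right|}{2}} \sin{\left(\frac{9 \sqrt{2} \left|{\omega}\right|}{2} + \frac{\pi}{4} \right)}}{243}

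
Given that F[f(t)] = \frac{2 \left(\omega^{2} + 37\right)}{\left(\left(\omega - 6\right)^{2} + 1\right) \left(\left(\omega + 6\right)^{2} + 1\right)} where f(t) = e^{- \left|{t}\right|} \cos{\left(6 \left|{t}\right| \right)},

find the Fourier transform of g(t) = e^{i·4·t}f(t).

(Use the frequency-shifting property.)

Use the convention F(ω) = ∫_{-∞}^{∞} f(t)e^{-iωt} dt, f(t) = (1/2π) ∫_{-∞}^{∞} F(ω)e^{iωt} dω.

F[g](ω) = \frac{2 \left(\left(\omega - 4\right)^{2} + 37\right)}{\left(\left(\omega - 10\right)^{2} + 1\right) \left(\left(\omega + 2\right)^{2} + 1\right)}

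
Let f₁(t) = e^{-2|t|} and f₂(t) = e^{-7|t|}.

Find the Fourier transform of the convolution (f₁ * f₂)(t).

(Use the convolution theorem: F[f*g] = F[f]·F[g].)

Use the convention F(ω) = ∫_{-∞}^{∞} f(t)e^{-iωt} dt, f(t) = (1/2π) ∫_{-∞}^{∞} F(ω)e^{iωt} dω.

F[f₁*f₂](ω) = \frac{56}{\left(\omega^{2} + 4\right) \left(\omega^{2} + 49\right)}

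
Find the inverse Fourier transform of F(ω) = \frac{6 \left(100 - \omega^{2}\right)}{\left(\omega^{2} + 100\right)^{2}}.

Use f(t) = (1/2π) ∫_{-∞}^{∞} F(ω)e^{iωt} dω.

f(t) = 3 e^{- 10 \left|{t}\right|} \left|{t}\right|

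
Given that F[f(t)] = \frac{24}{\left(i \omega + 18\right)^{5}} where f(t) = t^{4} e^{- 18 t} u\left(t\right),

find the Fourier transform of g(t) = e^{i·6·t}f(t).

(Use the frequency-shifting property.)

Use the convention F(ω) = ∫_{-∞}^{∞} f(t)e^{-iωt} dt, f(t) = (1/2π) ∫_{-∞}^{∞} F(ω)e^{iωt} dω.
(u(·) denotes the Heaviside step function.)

F[g](ω) = \frac{24}{\left(i \left(\omega - 6\right) + 18\right)^{5}}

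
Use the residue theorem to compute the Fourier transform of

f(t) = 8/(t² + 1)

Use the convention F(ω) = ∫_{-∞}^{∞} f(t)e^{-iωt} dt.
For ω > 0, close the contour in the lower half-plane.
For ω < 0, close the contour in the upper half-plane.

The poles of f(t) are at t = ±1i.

Let g(z) = f(z)e^{-iωz}; for large |z| the factor e^{-iωz} decays in the lower half-plane when ω > 0 and in the upper half-plane when ω < 0.

Case ω > 0 (lower half-plane, clockwise contour ⇒ F(ω) = -2πi·ΣRes):
  Res_{z = - i} g(z) = 4 i e^{- \omega}
  F(ω) = -2πi·ΣRes = 8 \pi e^{- \omega}

Case ω < 0 (upper half-plane, counterclockwise contour ⇒ F(ω) = +2πi·ΣRes):
  Res_{z = i} g(z) = - 4 i e^{\omega}
  F(ω) = 2πi·ΣRes = 8 \pi e^{\omega}

Both cases combine into a single formula in |ω|:

F(ω) = 8 \pi e^{- \left|{\omega}\right|}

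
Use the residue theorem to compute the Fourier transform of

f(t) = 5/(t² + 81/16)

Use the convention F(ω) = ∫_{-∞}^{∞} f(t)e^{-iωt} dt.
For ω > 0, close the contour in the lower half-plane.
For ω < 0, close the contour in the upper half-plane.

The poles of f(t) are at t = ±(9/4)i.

Let g(z) = f(z)e^{-iωz}; for large |z| the factor e^{-iωz} decays in the lower half-plane when ω > 0 and in the upper half-plane when ω < 0.

Case ω > 0 (lower half-plane, clockwise contour ⇒ F(ω) = -2πi·ΣRes):
  Res_{z = - \frac{9 i}{4}} g(z) = \frac{10 i e^{- \frac{9 \omega}{4}}}{9}
  F(ω) = -2πi·ΣRes = \frac{20 \pi e^{- \frac{9 \omega}{4}}}{9}

Case ω < 0 (upper half-plane, counterclockwise contour ⇒ F(ω) = +2πi·ΣRes):
  Res_{z = \frac{9 i}{4}} g(z) = - \frac{10 i e^{\frac{9 \omega}{4}}}{9}
  F(ω) = 2πi·ΣRes = \frac{20 \pi e^{\frac{9 \omega}{4}}}{9}

Both cases combine into a single formula in |ω|:

F(ω) = \frac{20 \pi e^{- \frac{9 \left|{\omega}\right|}{4}}}{9}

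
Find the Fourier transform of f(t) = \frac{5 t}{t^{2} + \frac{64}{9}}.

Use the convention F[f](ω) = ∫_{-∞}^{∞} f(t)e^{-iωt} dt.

F(ω) = - 5 i \pi e^{- \frac{8 \left|{\omega}\right|}{3}} \operatorname{sign}{\left(\omega \right)}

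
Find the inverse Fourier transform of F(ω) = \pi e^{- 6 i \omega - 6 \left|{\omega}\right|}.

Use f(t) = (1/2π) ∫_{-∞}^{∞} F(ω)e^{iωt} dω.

f(t) = \frac{6}{\left(t - 6\right)^{2} + 36}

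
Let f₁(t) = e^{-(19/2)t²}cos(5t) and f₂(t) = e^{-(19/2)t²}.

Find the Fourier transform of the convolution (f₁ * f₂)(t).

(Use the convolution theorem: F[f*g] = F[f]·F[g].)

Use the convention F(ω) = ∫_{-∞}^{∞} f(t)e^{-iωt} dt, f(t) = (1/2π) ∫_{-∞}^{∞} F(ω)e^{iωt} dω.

F[f₁*f₂](ω) = \frac{\pi \left(e^{\frac{10 \omega}{19}} + 1\right) e^{- \frac{\omega^{2}}{19} - \frac{5 \omega}{19} - \frac{25}{38}}}{19}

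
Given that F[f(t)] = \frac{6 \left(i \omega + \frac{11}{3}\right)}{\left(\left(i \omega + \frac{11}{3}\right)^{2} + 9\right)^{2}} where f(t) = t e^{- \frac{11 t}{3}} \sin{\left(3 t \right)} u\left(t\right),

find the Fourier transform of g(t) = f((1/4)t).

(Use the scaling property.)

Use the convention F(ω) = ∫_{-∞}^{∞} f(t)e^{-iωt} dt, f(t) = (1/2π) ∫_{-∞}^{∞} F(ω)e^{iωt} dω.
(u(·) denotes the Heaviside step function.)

F[g](ω) = \frac{648 \left(12 i \omega + 11\right)}{\left(\left(12 i \omega + 11\right)^{2} + 81\right)^{2}}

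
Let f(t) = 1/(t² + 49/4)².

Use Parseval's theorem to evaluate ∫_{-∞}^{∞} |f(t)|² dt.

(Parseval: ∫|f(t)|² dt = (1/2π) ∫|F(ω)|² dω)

∫|f(t)|² dt = \frac{40 \pi}{823543}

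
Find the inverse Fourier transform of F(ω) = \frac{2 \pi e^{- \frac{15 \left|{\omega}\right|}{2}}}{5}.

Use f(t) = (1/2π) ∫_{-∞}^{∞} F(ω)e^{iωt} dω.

f(t) = \frac{3}{t^{2} + \frac{225}{4}}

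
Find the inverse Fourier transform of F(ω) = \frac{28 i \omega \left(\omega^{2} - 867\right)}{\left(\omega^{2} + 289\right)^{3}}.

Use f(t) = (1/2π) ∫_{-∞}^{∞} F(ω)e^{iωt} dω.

f(t) = 7 t e^{- 17 \left|{t}\right|} \left|{t}\right|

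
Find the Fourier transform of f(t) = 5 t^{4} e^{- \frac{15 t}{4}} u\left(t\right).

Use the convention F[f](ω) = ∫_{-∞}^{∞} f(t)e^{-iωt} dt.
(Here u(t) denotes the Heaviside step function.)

F(ω) = \frac{122880}{\left(4 i \omega + 15\right)^{5}}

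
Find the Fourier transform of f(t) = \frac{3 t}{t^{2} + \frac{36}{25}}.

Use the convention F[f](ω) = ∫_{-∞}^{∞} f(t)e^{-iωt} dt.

F(ω) = - 3 i \pi e^{- \frac{6 \left|{\omega}\right|}{5}} \operatorname{sign}{\left(\omega \right)}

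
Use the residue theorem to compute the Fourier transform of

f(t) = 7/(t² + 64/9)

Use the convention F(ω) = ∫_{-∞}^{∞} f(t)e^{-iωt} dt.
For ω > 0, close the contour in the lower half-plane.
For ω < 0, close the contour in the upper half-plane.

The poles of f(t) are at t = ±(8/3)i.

Let g(z) = f(z)e^{-iωz}; for large |z| the factor e^{-iωz} decays in the lower half-plane when ω > 0 and in the upper half-plane when ω < 0.

Case ω > 0 (lower half-plane, clockwise contour ⇒ F(ω) = -2πi·ΣRes):
  Res_{z = - \frac{8 i}{3}} g(z) = \frac{21 i e^{- \frac{8 \omega}{3}}}{16}
  F(ω) = -2πi·ΣRes = \frac{21 \pi e^{- \frac{8 \omega}{3}}}{8}

Case ω < 0 (upper half-plane, counterclockwise contour ⇒ F(ω) = +2πi·ΣRes):
  Res_{z = \frac{8 i}{3}} g(z) = - \frac{21 i e^{\frac{8 \omega}{3}}}{16}
  F(ω) = 2πi·ΣRes = \frac{21 \pi e^{\frac{8 \omega}{3}}}{8}

Both cases combine into a single formula in |ω|:

F(ω) = \frac{21 \pi e^{- \frac{8 \left|{\omega}\right|}{3}}}{8}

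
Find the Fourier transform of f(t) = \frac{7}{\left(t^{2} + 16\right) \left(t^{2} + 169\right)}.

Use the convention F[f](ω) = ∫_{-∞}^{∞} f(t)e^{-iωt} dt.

F(ω) = \frac{7 \pi \left(13 e^{9 \left|{\omega}\right|} - 4\right) e^{- 13 \left|{\omega}\right|}}{7956}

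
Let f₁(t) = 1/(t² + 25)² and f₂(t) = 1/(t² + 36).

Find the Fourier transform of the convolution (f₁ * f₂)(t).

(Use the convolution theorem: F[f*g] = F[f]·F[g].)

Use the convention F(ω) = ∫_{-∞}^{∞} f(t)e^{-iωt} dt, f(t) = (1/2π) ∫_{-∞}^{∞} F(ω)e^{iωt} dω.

F[f₁*f₂](ω) = \frac{\pi^{2} \left(5 \left|{\omega}\right| + 1\right) e^{- 11 \left|{\omega}\right|}}{1500}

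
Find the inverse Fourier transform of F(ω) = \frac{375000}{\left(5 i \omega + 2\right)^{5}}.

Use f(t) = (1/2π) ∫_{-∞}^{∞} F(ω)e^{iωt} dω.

f(t) = 5 t^{4} e^{- \frac{2 t}{5}} u\left(t\right)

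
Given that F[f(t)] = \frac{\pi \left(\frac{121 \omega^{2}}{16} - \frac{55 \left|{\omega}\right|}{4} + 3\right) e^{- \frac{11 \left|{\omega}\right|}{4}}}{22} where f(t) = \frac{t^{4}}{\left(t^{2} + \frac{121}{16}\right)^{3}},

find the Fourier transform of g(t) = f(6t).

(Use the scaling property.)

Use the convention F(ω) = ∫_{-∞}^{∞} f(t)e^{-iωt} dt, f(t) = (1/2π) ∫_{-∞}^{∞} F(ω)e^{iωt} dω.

F[g](ω) = \frac{\pi \left(121 \omega^{2} - 1320 \left|{\omega}\right| + 1728\right) e^{- \frac{11 \left|{\omega}\right|}{24}}}{76032}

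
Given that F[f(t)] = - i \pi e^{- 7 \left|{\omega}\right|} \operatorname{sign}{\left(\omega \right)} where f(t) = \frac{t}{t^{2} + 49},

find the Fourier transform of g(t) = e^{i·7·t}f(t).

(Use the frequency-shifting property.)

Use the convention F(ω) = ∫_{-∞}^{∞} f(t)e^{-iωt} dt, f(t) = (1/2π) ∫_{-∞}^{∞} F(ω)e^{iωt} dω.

F[g](ω) = - i \pi e^{- 7 \left|{\omega - 7}\right|} \operatorname{sign}{\left(\omega - 7 \right)}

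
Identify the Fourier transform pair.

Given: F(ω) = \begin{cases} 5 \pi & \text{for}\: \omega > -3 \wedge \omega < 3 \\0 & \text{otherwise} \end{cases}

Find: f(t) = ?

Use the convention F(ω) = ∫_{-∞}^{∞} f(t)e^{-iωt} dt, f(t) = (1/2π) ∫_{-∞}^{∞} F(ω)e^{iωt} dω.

f(t) = \frac{5 \sin{\left(3 t \right)}}{t}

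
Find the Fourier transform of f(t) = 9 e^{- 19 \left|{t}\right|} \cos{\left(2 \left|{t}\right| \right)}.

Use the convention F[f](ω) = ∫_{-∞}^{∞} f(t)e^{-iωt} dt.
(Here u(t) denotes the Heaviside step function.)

F(ω) = \frac{342 \left(\omega^{2} + 365\right)}{\omega^{4} + 714 \omega^{2} + 133225}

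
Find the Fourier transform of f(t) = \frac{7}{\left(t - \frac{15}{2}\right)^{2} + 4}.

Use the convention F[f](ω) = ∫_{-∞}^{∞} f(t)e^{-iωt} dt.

F(ω) = \frac{7 \pi e^{- \frac{15 i \omega}{2} - 2 \left|{\omega}\right|}}{2}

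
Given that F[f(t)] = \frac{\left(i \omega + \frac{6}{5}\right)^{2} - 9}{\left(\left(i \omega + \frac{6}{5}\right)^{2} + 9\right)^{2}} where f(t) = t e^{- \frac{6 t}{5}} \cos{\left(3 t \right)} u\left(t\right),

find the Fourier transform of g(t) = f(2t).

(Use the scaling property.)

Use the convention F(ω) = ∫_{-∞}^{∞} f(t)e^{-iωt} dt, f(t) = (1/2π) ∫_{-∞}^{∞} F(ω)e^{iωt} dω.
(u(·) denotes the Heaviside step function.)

F[g](ω) = \frac{50 \left(\left(5 i \omega + 12\right)^{2} - 900\right)}{\left(\left(5 i \omega + 12\right)^{2} + 900\right)^{2}}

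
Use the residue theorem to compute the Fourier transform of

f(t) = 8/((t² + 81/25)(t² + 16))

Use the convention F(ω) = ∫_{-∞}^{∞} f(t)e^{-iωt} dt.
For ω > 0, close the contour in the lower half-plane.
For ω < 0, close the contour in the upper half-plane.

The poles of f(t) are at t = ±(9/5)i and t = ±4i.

Let g(z) = f(z)e^{-iωz}; for large |z| the factor e^{-iωz} decays in the lower half-plane when ω > 0 and in the upper half-plane when ω < 0.

Case ω > 0 (lower half-plane, clockwise contour ⇒ F(ω) = -2πi·ΣRes):
  Res_{z = - \frac{9 i}{5}} g(z) = \frac{500 i e^{- \frac{9 \omega}{5}}}{2871}
  Res_{z = - 4 i} g(z) = - \frac{25 i e^{- 4 \omega}}{319}
  F(ω) = -2πi·ΣRes = - \frac{50 \pi e^{- 4 \omega}}{319} + \frac{1000 \pi e^{- \frac{9 \omega}{5}}}{2871}

Case ω < 0 (upper half-plane, counterclockwise contour ⇒ F(ω) = +2πi·ΣRes):
  Res_{z = \frac{9 i}{5}} g(z) = - \frac{500 i e^{\frac{9 \omega}{5}}}{2871}
  Res_{z = 4 i} g(z) = \frac{25 i e^{4 \omega}}{319}
  F(ω) = 2πi·ΣRes = \frac{50 \pi \left(20 e^{\frac{9 \omega}{5}} - 9 e^{4 \omega}\right)}{2871}

Both cases combine into a single formula in |ω|:

F(ω) = - \frac{50 \pi e^{- 4 \left|{\omega}\right|}}{319} + \frac{1000 \pi e^{- \frac{9 \left|{\omega}\right|}{5}}}{2871}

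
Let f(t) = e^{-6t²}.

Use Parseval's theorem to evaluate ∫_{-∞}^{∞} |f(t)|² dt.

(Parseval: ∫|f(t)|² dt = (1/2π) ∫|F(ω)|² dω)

∫|f(t)|² dt = \frac{\sqrt{3} \sqrt{\pi}}{6}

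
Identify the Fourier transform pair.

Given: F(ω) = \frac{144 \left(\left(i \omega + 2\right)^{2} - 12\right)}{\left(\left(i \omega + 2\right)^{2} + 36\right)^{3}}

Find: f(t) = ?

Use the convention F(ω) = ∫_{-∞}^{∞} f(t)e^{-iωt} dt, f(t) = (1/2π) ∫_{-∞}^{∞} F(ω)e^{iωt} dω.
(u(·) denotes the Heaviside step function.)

f(t) = 4 t^{2} e^{- 2 t} \sin{\left(6 t \right)} u\left(t\right)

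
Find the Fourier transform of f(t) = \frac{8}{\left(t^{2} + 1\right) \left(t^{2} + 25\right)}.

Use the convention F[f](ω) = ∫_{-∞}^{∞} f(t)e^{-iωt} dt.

F(ω) = \frac{\pi e^{- \left|{\omega}\right|}}{3} - \frac{\pi e^{- 5 \left|{\omega}\right|}}{15}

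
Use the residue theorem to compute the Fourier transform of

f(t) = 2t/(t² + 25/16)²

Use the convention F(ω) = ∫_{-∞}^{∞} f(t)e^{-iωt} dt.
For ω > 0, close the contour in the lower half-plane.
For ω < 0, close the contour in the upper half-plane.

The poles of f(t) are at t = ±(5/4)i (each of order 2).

Let g(z) = f(z)e^{-iωz}; for large |z| the factor e^{-iωz} decays in the lower half-plane when ω > 0 and in the upper half-plane when ω < 0.

Case ω > 0 (lower half-plane, clockwise contour ⇒ F(ω) = -2πi·ΣRes):
  Res_{z = - \frac{5 i}{4}} g(z) = \frac{2 \omega e^{- \frac{5 \omega}{4}}}{5} (pole of order 2)
  F(ω) = -2πi·ΣRes = - \frac{4 i \pi \omega e^{- \frac{5 \omega}{4}}}{5}

Case ω < 0 (upper half-plane, counterclockwise contour ⇒ F(ω) = +2πi·ΣRes):
  Res_{z = \frac{5 i}{4}} g(z) = - \frac{2 \omega e^{\frac{5 \omega}{4}}}{5} (pole of order 2)
  F(ω) = 2πi·ΣRes = - \frac{4 i \pi \omega e^{\frac{5 \omega}{4}}}{5}

Both cases combine into a single formula in |ω|:

F(ω) = - \frac{4 i \pi \omega e^{- \frac{5 \left|{\omega}\right|}{4}}}{5}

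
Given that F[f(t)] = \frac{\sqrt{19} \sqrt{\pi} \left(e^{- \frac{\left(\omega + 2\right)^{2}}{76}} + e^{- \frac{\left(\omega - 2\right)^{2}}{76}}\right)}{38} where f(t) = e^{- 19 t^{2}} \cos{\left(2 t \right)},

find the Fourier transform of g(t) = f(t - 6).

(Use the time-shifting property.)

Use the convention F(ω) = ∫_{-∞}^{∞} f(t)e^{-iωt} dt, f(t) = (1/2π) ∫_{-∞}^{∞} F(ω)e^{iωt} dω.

F[g](ω) = \frac{\sqrt{19} \sqrt{\pi} \left(e^{\frac{2 \omega}{19}} + 1\right) e^{- \frac{\omega^{2}}{76} - \frac{\omega}{19} - 6 i \omega - \frac{1}{19}}}{38}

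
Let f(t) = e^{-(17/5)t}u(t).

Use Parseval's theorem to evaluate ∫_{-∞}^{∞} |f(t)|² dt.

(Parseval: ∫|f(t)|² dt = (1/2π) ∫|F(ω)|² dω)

∫|f(t)|² dt = \frac{5}{34}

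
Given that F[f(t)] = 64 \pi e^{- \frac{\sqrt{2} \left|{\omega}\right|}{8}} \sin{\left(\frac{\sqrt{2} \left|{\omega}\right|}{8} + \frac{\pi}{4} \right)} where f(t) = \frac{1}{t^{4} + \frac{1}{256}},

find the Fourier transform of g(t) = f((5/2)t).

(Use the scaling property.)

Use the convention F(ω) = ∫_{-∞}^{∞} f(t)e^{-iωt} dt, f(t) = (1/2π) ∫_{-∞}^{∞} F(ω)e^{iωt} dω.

F[g](ω) = \frac{128 \pi e^{- \frac{\sqrt{2} \left|{\omega}\right|}{20}} \sin{\left(\frac{\sqrt{2} \left|{\omega}\right|}{20} + \frac{\pi}{4} \right)}}{5}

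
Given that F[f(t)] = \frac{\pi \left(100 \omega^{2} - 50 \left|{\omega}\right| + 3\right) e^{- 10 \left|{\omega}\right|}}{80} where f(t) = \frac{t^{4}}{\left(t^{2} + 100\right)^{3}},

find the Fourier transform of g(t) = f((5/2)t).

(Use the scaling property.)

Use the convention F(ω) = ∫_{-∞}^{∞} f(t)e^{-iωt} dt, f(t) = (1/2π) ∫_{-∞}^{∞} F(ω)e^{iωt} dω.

F[g](ω) = \frac{\pi \left(16 \omega^{2} - 20 \left|{\omega}\right| + 3\right) e^{- 4 \left|{\omega}\right|}}{200}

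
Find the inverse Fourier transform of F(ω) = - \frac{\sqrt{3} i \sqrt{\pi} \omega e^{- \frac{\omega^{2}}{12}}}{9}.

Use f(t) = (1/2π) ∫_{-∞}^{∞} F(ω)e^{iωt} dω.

f(t) = 2 t e^{- 3 t^{2}}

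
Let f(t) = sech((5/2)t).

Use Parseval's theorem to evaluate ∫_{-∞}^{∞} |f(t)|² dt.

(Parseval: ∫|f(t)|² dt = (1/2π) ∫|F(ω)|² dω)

∫|f(t)|² dt = \frac{4}{5}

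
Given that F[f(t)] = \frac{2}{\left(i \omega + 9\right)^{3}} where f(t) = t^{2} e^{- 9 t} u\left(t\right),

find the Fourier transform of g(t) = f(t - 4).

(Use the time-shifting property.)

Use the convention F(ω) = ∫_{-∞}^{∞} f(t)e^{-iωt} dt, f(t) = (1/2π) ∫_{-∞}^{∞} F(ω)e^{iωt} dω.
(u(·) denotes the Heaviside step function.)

F[g](ω) = \frac{2 e^{- 4 i \omega}}{\left(i \omega + 9\right)^{3}}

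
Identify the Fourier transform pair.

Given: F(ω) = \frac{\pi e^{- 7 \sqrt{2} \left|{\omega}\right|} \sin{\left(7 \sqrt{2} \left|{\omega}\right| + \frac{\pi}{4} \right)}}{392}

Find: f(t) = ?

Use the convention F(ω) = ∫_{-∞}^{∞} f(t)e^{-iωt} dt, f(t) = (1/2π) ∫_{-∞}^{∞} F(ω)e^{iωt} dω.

f(t) = \frac{7}{t^{4} + 38416}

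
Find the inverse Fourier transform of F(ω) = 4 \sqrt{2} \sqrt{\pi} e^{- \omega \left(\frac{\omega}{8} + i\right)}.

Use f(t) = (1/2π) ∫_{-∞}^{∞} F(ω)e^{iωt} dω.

f(t) = 8 e^{- 2 \left(t - 1\right)^{2}}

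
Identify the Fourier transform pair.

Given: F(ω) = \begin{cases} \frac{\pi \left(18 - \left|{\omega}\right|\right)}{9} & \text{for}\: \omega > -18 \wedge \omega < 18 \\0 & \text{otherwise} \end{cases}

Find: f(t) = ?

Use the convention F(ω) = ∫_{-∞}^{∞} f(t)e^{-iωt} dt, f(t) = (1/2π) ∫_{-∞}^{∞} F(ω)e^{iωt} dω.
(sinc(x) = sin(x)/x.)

f(t) = 18 \operatorname{sinc}^{2}{\left(9 t \right)}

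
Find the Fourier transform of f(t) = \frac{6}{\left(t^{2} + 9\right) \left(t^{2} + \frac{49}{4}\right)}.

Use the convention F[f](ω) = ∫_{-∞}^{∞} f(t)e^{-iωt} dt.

F(ω) = \frac{8 \pi e^{- 3 \left|{\omega}\right|}}{13} - \frac{48 \pi e^{- \frac{7 \left|{\omega}\right|}{2}}}{91}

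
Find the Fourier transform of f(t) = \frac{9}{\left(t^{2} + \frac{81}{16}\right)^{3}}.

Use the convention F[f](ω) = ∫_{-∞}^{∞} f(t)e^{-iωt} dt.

F(ω) = \frac{8 \pi \left(27 \omega^{2} + 36 \left|{\omega}\right| + 16\right) e^{- \frac{9 \left|{\omega}\right|}{4}}}{2187}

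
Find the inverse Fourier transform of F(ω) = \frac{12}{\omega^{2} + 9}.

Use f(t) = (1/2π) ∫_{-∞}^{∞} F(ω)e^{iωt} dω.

f(t) = 2 e^{- 3 \left|{t}\right|}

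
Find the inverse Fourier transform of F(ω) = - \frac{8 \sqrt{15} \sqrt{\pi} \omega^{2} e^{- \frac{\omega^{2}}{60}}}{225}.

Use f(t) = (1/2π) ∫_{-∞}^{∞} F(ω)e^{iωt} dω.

f(t) = 8 \left(60 t^{2} - 2\right) e^{- 15 t^{2}}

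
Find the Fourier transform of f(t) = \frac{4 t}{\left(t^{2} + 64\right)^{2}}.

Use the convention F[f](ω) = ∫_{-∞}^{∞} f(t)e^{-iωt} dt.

F(ω) = - \frac{i \pi \omega e^{- 8 \left|{\omega}\right|}}{4}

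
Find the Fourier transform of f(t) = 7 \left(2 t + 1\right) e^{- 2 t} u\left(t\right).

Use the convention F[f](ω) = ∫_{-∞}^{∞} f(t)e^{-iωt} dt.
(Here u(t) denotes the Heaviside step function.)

F(ω) = \frac{7 \left(- i \omega - 4\right)}{\omega^{2} - 4 i \omega - 4}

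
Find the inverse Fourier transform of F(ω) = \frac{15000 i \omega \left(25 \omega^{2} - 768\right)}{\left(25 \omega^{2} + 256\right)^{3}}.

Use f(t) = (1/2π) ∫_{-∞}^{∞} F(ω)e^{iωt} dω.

f(t) = 6 t e^{- \frac{16 \left|{t}\right|}{5}} \left|{t}\right|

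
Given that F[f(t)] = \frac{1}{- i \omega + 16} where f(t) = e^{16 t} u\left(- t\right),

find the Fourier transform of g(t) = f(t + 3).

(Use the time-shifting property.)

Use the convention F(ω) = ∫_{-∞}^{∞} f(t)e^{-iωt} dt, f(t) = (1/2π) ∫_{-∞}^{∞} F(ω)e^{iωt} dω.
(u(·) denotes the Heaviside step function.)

F[g](ω) = - \frac{e^{3 i \omega}}{i \omega - 16}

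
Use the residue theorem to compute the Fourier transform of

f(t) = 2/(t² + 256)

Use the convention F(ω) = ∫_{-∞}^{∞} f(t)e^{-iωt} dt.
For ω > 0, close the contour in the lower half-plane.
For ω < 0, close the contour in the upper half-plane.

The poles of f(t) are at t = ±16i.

Let g(z) = f(z)e^{-iωz}; for large |z| the factor e^{-iωz} decays in the lower half-plane when ω > 0 and in the upper half-plane when ω < 0.

Case ω > 0 (lower half-plane, clockwise contour ⇒ F(ω) = -2πi·ΣRes):
  Res_{z = - 16 i} g(z) = \frac{i e^{- 16 \omega}}{16}
  F(ω) = -2πi·ΣRes = \frac{\pi e^{- 16 \omega}}{8}

Case ω < 0 (upper half-plane, counterclockwise contour ⇒ F(ω) = +2πi·ΣRes):
  Res_{z = 16 i} g(z) = - \frac{i e^{16 \omega}}{16}
  F(ω) = 2πi·ΣRes = \frac{\pi e^{16 \omega}}{8}

Both cases combine into a single formula in |ω|:

F(ω) = \frac{\pi e^{- 16 \left|{\omega}\right|}}{8}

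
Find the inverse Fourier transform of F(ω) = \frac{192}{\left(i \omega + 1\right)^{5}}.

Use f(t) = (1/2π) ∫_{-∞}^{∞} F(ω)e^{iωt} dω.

f(t) = 8 t^{4} e^{- t} u\left(t\right)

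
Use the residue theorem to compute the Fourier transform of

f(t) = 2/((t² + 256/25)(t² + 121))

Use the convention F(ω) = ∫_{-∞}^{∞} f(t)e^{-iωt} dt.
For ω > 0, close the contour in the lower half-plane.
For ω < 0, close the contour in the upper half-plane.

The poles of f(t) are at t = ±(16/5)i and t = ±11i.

Let g(z) = f(z)e^{-iωz}; for large |z| the factor e^{-iωz} decays in the lower half-plane when ω > 0 and in the upper half-plane when ω < 0.

Case ω > 0 (lower half-plane, clockwise contour ⇒ F(ω) = -2πi·ΣRes):
  Res_{z = - \frac{16 i}{5}} g(z) = \frac{125 i e^{- \frac{16 \omega}{5}}}{44304}
  Res_{z = - 11 i} g(z) = - \frac{25 i e^{- 11 \omega}}{30459}
  F(ω) = -2πi·ΣRes = - \frac{50 \pi e^{- 11 \omega}}{30459} + \frac{125 \pi e^{- \frac{16 \omega}{5}}}{22152}

Case ω < 0 (upper half-plane, counterclockwise contour ⇒ F(ω) = +2πi·ΣRes):
  Res_{z = \frac{16 i}{5}} g(z) = - \frac{125 i e^{\frac{16 \omega}{5}}}{44304}
  Res_{z = 11 i} g(z) = \frac{25 i e^{11 \omega}}{30459}
  F(ω) = 2πi·ΣRes = \frac{25 \pi \left(55 e^{\frac{16 \omega}{5}} - 16 e^{11 \omega}\right)}{243672}

Both cases combine into a single formula in |ω|:

F(ω) = - \frac{50 \pi e^{- 11 \left|{\omega}\right|}}{30459} + \frac{125 \pi e^{- \frac{16 \left|{\omega}\right|}{5}}}{22152}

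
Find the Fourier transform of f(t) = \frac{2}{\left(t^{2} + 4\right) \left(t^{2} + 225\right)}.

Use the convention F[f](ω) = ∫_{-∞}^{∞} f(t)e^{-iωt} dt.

F(ω) = \frac{\pi \left(15 e^{13 \left|{\omega}\right|} - 2\right) e^{- 15 \left|{\omega}\right|}}{3315}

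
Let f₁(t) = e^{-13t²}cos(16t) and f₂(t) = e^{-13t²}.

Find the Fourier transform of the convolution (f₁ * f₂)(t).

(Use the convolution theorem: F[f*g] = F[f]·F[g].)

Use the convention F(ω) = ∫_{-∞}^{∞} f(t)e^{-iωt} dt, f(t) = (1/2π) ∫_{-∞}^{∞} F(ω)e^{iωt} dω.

F[f₁*f₂](ω) = \frac{\pi \left(e^{\frac{16 \omega}{13}} + 1\right) e^{- \frac{\omega^{2}}{26} - \frac{8 \omega}{13} - \frac{64}{13}}}{26}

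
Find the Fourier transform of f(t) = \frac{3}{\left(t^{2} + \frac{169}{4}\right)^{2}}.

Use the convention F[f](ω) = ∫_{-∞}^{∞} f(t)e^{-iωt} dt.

F(ω) = \frac{6 \pi \left(13 \left|{\omega}\right| + 2\right) e^{- \frac{13 \left|{\omega}\right|}{2}}}{2197}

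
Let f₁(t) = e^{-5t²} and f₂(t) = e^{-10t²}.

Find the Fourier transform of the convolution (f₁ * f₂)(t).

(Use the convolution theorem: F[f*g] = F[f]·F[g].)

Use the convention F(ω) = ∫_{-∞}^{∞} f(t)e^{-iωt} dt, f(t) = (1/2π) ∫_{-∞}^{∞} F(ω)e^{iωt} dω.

F[f₁*f₂](ω) = \frac{\sqrt{2} \pi e^{- \frac{3 \omega^{2}}{40}}}{10}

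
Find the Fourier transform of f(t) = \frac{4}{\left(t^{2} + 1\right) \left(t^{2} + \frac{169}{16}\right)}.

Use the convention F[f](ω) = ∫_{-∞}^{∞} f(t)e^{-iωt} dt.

F(ω) = \frac{64 \pi e^{- \left|{\omega}\right|}}{153} - \frac{256 \pi e^{- \frac{13 \left|{\omega}\right|}{4}}}{1989}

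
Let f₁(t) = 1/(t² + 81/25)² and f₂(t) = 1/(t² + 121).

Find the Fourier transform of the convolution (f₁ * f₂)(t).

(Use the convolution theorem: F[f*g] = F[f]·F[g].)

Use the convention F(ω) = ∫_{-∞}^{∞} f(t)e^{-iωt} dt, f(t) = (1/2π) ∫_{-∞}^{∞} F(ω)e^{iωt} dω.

F[f₁*f₂](ω) = \frac{25 \pi^{2} \left(9 \left|{\omega}\right| + 5\right) e^{- \frac{64 \left|{\omega}\right|}{5}}}{16038}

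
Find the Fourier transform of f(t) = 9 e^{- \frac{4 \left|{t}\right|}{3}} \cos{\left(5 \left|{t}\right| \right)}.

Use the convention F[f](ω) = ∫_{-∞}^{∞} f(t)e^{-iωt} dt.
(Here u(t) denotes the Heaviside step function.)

F(ω) = \frac{216 \left(9 \omega^{2} + 241\right)}{81 \omega^{4} - 3762 \omega^{2} + 58081}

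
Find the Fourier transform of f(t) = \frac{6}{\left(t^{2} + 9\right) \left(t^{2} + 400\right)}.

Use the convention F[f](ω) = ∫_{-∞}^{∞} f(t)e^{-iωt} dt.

F(ω) = \frac{\pi \left(20 e^{17 \left|{\omega}\right|} - 3\right) e^{- 20 \left|{\omega}\right|}}{3910}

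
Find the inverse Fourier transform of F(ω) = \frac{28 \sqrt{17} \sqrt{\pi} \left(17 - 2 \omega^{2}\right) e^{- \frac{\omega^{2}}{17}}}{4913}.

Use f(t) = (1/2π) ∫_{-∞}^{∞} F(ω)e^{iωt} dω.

f(t) = 7 t^{2} e^{- \frac{17 t^{2}}{4}}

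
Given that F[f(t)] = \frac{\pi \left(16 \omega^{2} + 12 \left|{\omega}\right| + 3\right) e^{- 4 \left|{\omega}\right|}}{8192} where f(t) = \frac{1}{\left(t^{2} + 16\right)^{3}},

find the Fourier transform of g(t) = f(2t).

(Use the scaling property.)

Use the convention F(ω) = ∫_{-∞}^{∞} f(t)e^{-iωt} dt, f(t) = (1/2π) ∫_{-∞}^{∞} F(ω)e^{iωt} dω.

F[g](ω) = \frac{\pi \left(4 \omega^{2} + 6 \left|{\omega}\right| + 3\right) e^{- 2 \left|{\omega}\right|}}{16384}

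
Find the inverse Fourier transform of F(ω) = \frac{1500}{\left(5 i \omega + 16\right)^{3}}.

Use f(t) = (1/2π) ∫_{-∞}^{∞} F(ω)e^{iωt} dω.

f(t) = 6 t^{2} e^{- \frac{16 t}{5}} u\left(t\right)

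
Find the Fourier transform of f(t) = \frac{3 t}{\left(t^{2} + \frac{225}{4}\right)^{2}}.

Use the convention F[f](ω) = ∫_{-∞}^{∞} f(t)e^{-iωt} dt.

F(ω) = - \frac{i \pi \omega e^{- \frac{15 \left|{\omega}\right|}{2}}}{5}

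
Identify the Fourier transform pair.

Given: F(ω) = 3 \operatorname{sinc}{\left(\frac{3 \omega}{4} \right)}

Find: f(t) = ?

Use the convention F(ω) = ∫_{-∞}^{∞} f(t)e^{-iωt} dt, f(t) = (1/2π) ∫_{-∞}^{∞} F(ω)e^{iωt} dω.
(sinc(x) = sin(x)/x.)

f(t) = 2 \left(\begin{cases} 1 & \text{for}\: \left|{t}\right| < \frac{3}{4} \\0 & \text{otherwise} \end{cases}\right)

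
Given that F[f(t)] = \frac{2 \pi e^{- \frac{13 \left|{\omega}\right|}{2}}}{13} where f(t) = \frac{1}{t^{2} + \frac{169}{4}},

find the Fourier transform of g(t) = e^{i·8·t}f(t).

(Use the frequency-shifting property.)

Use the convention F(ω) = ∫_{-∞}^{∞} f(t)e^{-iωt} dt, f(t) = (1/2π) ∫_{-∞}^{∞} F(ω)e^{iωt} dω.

F[g](ω) = \frac{2 \pi e^{- \frac{13 \left|{\omega - 8}\right|}{2}}}{13}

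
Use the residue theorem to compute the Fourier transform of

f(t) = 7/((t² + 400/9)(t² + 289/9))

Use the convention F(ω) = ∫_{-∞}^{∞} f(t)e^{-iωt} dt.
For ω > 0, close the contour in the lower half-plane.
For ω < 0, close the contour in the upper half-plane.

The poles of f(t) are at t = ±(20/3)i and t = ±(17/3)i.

Let g(z) = f(z)e^{-iωz}; for large |z| the factor e^{-iωz} decays in the lower half-plane when ω > 0 and in the upper half-plane when ω < 0.

Case ω > 0 (lower half-plane, clockwise contour ⇒ F(ω) = -2πi·ΣRes):
  Res_{z = - \frac{20 i}{3}} g(z) = - \frac{63 i e^{- \frac{20 \omega}{3}}}{1480}
  Res_{z = - \frac{17 i}{3}} g(z) = \frac{63 i e^{- \frac{17 \omega}{3}}}{1258}
  F(ω) = -2πi·ΣRes = \frac{63 \pi \left(20 e^{\omega} - 17\right) e^{- \frac{20 \omega}{3}}}{12580}

Case ω < 0 (upper half-plane, counterclockwise contour ⇒ F(ω) = +2πi·ΣRes):
  Res_{z = \frac{20 i}{3}} g(z) = \frac{63 i e^{\frac{20 \omega}{3}}}{1480}
  Res_{z = \frac{17 i}{3}} g(z) = - \frac{63 i e^{\frac{17 \omega}{3}}}{1258}
  F(ω) = 2πi·ΣRes = \frac{63 \pi \left(20 - 17 e^{\omega}\right) e^{\frac{17 \omega}{3}}}{12580}

Both cases combine into a single formula in |ω|:

F(ω) = \frac{63 \pi \left(20 e^{\left|{\omega}\right|} - 17\right) e^{- \frac{20 \left|{\omega}\right|}{3}}}{12580}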